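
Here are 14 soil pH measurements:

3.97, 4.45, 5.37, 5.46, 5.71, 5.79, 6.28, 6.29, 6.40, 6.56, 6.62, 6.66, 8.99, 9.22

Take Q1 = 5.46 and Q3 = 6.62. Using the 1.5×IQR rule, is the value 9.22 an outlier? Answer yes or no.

IQR = Q3 − Q1 = 6.62 − 5.46 = 1.16.
Lower fence = Q1 − 1.5·IQR = 5.46 − 1.74 = 3.72.
Upper fence = Q3 + 1.5·IQR = 6.62 + 1.74 = 8.36.
9.22 lies above the upper fence.

yes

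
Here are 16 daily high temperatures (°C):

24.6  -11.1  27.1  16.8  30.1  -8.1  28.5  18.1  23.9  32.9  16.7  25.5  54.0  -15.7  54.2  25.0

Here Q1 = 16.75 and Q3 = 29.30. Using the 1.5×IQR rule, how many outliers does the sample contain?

IQR = 12.55; fences at 16.75 − 18.825 = -2.075 and 29.30 + 18.825 = 48.125.
Outside the cutoffs: -15.7, -11.1, -8.1, 54.0, 54.2.

5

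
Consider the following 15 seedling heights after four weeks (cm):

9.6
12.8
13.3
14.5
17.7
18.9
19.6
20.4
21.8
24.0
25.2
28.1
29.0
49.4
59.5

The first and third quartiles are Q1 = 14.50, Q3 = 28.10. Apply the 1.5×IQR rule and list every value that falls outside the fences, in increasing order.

49.4, 59.5

IQR = Q3 − Q1 = 28.10 − 14.50 = 13.60.
Lower fence = Q1 − 1.5·IQR = 14.50 − 20.40 = -5.90.
Upper fence = Q3 + 1.5·IQR = 28.10 + 20.40 = 48.50.
49.4 > 48.50 → outlier.
59.5 > 48.50 → outlier.
All remaining values lie within [-5.90, 48.50].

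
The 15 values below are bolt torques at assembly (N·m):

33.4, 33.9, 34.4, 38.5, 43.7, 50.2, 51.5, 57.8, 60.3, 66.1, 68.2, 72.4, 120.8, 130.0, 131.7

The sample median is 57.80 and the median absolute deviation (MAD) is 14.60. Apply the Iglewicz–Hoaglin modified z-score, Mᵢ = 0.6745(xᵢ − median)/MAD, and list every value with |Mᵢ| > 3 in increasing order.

|Mᵢ| > 3 ⇔ |xᵢ − 57.80| > 3·14.60/0.6745 = 64.94.
So outliers lie outside [-7.14, 122.74].
130.0: M = 3.34 → outlier.
131.7: M = 3.41 → outlier.

130.0, 131.7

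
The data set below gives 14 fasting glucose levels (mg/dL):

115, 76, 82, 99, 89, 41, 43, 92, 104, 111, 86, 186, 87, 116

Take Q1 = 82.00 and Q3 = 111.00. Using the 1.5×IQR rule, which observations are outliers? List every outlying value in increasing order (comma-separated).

IQR = Q3 − Q1 = 111.00 − 82.00 = 29.00.
Lower fence = Q1 − 1.5·IQR = 82.00 − 43.50 = 38.50.
Upper fence = Q3 + 1.5·IQR = 111.00 + 43.50 = 154.50.
186 > 154.50 → outlier.
All remaining values lie within [38.50, 154.50].

186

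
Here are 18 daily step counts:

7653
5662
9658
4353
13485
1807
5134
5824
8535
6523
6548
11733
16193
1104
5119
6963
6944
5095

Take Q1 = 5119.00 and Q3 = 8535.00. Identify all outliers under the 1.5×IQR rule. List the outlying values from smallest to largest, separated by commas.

IQR = Q3 − Q1 = 8535.00 − 5119.00 = 3416.00.
Lower fence = Q1 − 1.5·IQR = 5119.00 − 5124.00 = -5.00.
Upper fence = Q3 + 1.5·IQR = 8535.00 + 5124.00 = 13659.00.
16193 > 13659.00 → outlier.
All remaining values lie within [-5.00, 13659.00].

16193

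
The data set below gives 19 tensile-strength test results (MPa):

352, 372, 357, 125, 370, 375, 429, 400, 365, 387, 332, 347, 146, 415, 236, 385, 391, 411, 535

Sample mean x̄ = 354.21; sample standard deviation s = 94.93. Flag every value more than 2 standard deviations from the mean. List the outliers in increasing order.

125, 146

Cutoffs at x̄ ± 2s: 354.21 ± 2·94.93 = [164.35, 544.07].
125: z = -2.41, |z| > 2 → outlier.
146: z = -2.19, |z| > 2 → outlier.
Every other value lies within [164.35, 544.07].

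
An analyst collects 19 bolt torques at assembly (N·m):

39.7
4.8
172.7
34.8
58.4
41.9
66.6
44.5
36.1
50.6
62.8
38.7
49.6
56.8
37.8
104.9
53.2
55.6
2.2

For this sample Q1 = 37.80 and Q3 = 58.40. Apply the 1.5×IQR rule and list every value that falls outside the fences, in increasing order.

IQR = Q3 − Q1 = 58.40 − 37.80 = 20.60.
Lower fence = Q1 − 1.5·IQR = 37.80 − 30.90 = 6.90.
Upper fence = Q3 + 1.5·IQR = 58.40 + 30.90 = 89.30.
2.2 < 6.90 → outlier.
4.8 < 6.90 → outlier.
104.9 > 89.30 → outlier.
172.7 > 89.30 → outlier.
All remaining values lie within [6.90, 89.30].

2.2, 4.8, 104.9, 172.7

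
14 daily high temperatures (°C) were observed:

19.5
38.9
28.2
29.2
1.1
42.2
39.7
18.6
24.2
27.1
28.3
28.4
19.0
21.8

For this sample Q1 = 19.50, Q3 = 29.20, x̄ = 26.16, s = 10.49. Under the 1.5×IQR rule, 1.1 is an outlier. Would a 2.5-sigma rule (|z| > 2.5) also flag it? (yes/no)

z = (1.1 − 26.16) / 10.49 = -2.39.
|z| = 2.39 ≤ 2.5.

no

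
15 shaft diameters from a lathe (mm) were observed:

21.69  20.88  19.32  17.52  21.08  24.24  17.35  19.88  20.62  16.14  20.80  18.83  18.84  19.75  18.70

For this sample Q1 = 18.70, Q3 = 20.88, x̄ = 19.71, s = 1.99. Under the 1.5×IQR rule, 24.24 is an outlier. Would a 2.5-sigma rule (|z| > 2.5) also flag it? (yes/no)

z = (24.24 − 19.71) / 1.99 = 2.28.
|z| = 2.28 ≤ 2.5.

no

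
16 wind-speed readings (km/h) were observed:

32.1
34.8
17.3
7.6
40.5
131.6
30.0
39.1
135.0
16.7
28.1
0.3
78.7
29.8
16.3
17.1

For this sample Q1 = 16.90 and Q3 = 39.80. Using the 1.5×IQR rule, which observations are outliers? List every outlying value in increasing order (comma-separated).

IQR = Q3 − Q1 = 39.80 − 16.90 = 22.90.
Lower fence = Q1 − 1.5·IQR = 16.90 − 34.35 = -17.45.
Upper fence = Q3 + 1.5·IQR = 39.80 + 34.35 = 74.15.
78.7 > 74.15 → outlier.
131.6 > 74.15 → outlier.
135.0 > 74.15 → outlier.
All remaining values lie within [-17.45, 74.15].

78.7, 131.6, 135.0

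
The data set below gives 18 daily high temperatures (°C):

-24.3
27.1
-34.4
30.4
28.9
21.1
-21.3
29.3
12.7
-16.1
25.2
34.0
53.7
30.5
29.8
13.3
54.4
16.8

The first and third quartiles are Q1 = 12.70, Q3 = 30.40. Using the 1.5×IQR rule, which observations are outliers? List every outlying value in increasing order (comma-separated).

-34.4, -24.3, -21.3, -16.1

IQR = Q3 − Q1 = 30.40 − 12.70 = 17.70.
Lower fence = Q1 − 1.5·IQR = 12.70 − 26.55 = -13.85.
Upper fence = Q3 + 1.5·IQR = 30.40 + 26.55 = 56.95.
-34.4 < -13.85 → outlier.
-24.3 < -13.85 → outlier.
-21.3 < -13.85 → outlier.
-16.1 < -13.85 → outlier.
All remaining values lie within [-13.85, 56.95].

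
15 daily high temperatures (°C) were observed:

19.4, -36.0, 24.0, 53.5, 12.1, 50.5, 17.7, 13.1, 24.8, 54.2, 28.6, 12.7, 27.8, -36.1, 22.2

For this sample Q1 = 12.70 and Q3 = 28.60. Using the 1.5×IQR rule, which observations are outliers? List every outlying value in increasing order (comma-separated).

-36.1, -36.0, 53.5, 54.2

IQR = Q3 − Q1 = 28.60 − 12.70 = 15.90.
Lower fence = Q1 − 1.5·IQR = 12.70 − 23.85 = -11.15.
Upper fence = Q3 + 1.5·IQR = 28.60 + 23.85 = 52.45.
-36.1 < -11.15 → outlier.
-36.0 < -11.15 → outlier.
53.5 > 52.45 → outlier.
54.2 > 52.45 → outlier.
All remaining values lie within [-11.15, 52.45].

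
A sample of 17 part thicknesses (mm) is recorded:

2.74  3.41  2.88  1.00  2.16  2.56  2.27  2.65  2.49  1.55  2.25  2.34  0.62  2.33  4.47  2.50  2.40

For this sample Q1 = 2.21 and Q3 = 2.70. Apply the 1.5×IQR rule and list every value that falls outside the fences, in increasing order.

0.62, 1.00, 4.47

IQR = Q3 − Q1 = 2.70 − 2.21 = 0.49.
Lower fence = Q1 − 1.5·IQR = 2.21 − 0.735 = 1.475.
Upper fence = Q3 + 1.5·IQR = 2.70 + 0.735 = 3.435.
0.62 < 1.475 → outlier.
1.00 < 1.475 → outlier.
4.47 > 3.435 → outlier.
All remaining values lie within [1.475, 3.435].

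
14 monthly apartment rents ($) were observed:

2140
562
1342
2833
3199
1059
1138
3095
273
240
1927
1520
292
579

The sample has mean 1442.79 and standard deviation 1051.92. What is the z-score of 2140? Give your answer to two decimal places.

0.66

z = (2140 − 1442.79) / 1051.92 = 0.66.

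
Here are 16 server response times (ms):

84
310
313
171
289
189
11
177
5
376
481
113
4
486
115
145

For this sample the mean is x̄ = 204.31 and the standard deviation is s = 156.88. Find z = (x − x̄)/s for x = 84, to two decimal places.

z = (84 − 204.31) / 156.88 = -0.77.

-0.77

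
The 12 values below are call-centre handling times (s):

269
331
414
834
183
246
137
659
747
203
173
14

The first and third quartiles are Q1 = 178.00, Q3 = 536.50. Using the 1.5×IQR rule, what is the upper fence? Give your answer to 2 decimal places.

IQR = Q3 − Q1 = 536.50 − 178.00 = 358.50.
Lower fence = Q1 − 1.5·IQR = 178.00 − 537.75 = -359.75.
Upper fence = Q3 + 1.5·IQR = 536.50 + 537.75 = 1074.25.

1074.25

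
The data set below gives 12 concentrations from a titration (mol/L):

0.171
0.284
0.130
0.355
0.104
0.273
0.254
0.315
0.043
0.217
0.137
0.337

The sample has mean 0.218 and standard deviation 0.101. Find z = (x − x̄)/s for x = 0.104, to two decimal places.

-1.13

z = (0.104 − 0.218) / 0.101 = -1.13.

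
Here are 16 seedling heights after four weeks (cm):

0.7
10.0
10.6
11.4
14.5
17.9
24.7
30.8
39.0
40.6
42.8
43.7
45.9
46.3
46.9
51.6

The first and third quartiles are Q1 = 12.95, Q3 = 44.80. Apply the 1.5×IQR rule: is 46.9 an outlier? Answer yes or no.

no

IQR = Q3 − Q1 = 44.80 − 12.95 = 31.85.
Lower fence = Q1 − 1.5·IQR = 12.95 − 47.775 = -34.825.
Upper fence = Q3 + 1.5·IQR = 44.80 + 47.775 = 92.575.
46.9 lies within [-34.825, 92.575].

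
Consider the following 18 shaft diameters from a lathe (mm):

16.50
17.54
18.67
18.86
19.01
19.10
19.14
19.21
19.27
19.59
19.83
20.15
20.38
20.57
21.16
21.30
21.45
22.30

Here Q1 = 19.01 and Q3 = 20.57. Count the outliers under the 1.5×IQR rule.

IQR = 1.56; fences at 19.01 − 2.34 = 16.67 and 20.57 + 2.34 = 22.91.
Outside the cutoffs: 16.50.

1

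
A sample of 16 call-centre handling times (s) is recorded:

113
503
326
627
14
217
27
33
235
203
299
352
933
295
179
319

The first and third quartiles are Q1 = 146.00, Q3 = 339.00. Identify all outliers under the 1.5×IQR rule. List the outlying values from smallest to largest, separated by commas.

IQR = Q3 − Q1 = 339.00 − 146.00 = 193.00.
Lower fence = Q1 − 1.5·IQR = 146.00 − 289.50 = -143.50.
Upper fence = Q3 + 1.5·IQR = 339.00 + 289.50 = 628.50.
933 > 628.50 → outlier.
All remaining values lie within [-143.50, 628.50].

933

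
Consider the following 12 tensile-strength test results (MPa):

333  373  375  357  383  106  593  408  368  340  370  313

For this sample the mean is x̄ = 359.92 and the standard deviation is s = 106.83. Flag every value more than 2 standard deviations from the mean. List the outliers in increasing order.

Cutoffs at x̄ ± 2s: 359.92 ± 2·106.83 = [146.26, 573.58].
106: z = -2.38, |z| > 2 → outlier.
593: z = 2.18, |z| > 2 → outlier.
Every other value lies within [146.26, 573.58].

106, 593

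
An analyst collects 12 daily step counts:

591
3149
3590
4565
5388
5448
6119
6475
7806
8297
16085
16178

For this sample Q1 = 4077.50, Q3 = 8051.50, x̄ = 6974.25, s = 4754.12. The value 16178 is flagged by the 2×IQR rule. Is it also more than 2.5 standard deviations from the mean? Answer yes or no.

z = (16178 − 6974.25) / 4754.12 = 1.94.
|z| = 1.94 ≤ 2.5.

no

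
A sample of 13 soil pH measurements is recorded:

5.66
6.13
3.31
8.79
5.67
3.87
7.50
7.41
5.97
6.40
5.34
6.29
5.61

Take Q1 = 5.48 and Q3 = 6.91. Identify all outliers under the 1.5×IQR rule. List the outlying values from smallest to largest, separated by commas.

3.31

IQR = Q3 − Q1 = 6.91 − 5.48 = 1.43.
Lower fence = Q1 − 1.5·IQR = 5.48 − 2.145 = 3.335.
Upper fence = Q3 + 1.5·IQR = 6.91 + 2.145 = 9.055.
3.31 < 3.335 → outlier.
All remaining values lie within [3.335, 9.055].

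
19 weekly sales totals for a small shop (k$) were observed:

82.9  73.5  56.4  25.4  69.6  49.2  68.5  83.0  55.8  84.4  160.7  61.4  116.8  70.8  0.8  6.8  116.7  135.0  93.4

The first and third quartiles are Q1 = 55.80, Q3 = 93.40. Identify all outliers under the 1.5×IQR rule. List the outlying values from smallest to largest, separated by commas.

IQR = Q3 − Q1 = 93.40 − 55.80 = 37.60.
Lower fence = Q1 − 1.5·IQR = 55.80 − 56.40 = -0.60.
Upper fence = Q3 + 1.5·IQR = 93.40 + 56.40 = 149.80.
160.7 > 149.80 → outlier.
All remaining values lie within [-0.60, 149.80].

160.7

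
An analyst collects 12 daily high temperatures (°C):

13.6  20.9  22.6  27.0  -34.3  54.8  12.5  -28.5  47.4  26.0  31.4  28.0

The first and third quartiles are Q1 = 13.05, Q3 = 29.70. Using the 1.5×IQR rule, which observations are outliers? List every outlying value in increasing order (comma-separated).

IQR = Q3 − Q1 = 29.70 − 13.05 = 16.65.
Lower fence = Q1 − 1.5·IQR = 13.05 − 24.975 = -11.925.
Upper fence = Q3 + 1.5·IQR = 29.70 + 24.975 = 54.675.
-34.3 < -11.925 → outlier.
-28.5 < -11.925 → outlier.
54.8 > 54.675 → outlier.
All remaining values lie within [-11.925, 54.675].

-34.3, -28.5, 54.8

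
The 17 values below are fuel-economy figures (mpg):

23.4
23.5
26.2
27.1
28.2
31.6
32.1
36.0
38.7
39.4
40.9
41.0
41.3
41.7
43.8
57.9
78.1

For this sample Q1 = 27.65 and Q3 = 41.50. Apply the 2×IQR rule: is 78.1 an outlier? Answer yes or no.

yes

IQR = Q3 − Q1 = 41.50 − 27.65 = 13.85.
Lower fence = Q1 − 2·IQR = 27.65 − 27.70 = -0.05.
Upper fence = Q3 + 2·IQR = 41.50 + 27.70 = 69.20.
78.1 lies above the upper fence.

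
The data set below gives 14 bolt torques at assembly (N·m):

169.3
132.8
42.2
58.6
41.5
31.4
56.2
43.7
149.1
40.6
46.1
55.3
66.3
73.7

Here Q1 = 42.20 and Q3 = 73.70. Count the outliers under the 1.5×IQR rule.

IQR = 31.50; fences at 42.20 − 47.25 = -5.05 and 73.70 + 47.25 = 120.95.
Outside the cutoffs: 132.8, 149.1, 169.3.

3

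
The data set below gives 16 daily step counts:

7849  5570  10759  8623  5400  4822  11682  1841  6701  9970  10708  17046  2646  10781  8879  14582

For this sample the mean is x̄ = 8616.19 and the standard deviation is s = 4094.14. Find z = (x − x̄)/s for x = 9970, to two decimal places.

0.33

z = (9970 − 8616.19) / 4094.14 = 0.33.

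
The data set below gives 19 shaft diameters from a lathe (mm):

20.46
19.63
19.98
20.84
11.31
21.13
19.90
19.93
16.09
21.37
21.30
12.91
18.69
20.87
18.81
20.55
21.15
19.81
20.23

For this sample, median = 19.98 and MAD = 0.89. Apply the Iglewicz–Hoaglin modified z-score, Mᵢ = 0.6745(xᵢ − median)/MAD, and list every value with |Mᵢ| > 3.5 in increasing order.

11.31, 12.91

|Mᵢ| > 3.5 ⇔ |xᵢ − 19.98| > 3.5·0.89/0.6745 = 4.62.
So outliers lie outside [15.36, 24.60].
11.31: M = -6.57 → outlier.
12.91: M = -5.36 → outlier.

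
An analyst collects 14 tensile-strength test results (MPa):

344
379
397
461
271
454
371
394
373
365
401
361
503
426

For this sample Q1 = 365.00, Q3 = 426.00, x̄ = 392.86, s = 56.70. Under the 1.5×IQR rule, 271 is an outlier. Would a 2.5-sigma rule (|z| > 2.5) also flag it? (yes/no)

no

z = (271 − 392.86) / 56.70 = -2.15.
|z| = 2.15 ≤ 2.5.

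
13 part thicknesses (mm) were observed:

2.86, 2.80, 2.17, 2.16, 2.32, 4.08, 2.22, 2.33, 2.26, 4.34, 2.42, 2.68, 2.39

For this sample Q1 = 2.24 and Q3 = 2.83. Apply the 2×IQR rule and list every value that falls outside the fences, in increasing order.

IQR = Q3 − Q1 = 2.83 − 2.24 = 0.59.
Lower fence = Q1 − 2·IQR = 2.24 − 1.18 = 1.06.
Upper fence = Q3 + 2·IQR = 2.83 + 1.18 = 4.01.
4.08 > 4.01 → outlier.
4.34 > 4.01 → outlier.
All remaining values lie within [1.06, 4.01].

4.08, 4.34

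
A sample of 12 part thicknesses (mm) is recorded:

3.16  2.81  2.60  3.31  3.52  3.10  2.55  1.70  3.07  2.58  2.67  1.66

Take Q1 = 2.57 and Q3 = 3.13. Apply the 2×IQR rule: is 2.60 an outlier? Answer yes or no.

IQR = Q3 − Q1 = 3.13 − 2.57 = 0.56.
Lower fence = Q1 − 2·IQR = 2.57 − 1.12 = 1.45.
Upper fence = Q3 + 2·IQR = 3.13 + 1.12 = 4.25.
2.60 lies within [1.45, 4.25].

no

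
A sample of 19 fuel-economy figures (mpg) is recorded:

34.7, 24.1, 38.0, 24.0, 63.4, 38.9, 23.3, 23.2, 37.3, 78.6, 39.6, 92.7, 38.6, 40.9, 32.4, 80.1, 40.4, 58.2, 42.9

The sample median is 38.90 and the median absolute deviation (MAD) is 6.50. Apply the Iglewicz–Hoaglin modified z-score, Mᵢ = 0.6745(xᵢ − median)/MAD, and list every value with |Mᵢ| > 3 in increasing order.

78.6, 80.1, 92.7

|Mᵢ| > 3 ⇔ |xᵢ − 38.90| > 3·6.50/0.6745 = 28.91.
So outliers lie outside [9.99, 67.81].
78.6: M = 4.12 → outlier.
80.1: M = 4.28 → outlier.
92.7: M = 5.58 → outlier.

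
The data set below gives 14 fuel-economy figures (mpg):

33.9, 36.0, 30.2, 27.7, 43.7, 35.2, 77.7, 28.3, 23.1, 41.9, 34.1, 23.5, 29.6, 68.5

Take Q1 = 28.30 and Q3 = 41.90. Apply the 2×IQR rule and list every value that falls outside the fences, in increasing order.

77.7

IQR = Q3 − Q1 = 41.90 − 28.30 = 13.60.
Lower fence = Q1 − 2·IQR = 28.30 − 27.20 = 1.10.
Upper fence = Q3 + 2·IQR = 41.90 + 27.20 = 69.10.
77.7 > 69.10 → outlier.
All remaining values lie within [1.10, 69.10].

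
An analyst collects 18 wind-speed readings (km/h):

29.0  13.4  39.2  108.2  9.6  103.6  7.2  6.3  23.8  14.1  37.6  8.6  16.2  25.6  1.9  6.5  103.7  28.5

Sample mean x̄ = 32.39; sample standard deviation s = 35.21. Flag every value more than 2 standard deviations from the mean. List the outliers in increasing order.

Cutoffs at x̄ ± 2s: 32.39 ± 2·35.21 = [-38.03, 102.81].
103.6: z = 2.02, |z| > 2 → outlier.
103.7: z = 2.03, |z| > 2 → outlier.
108.2: z = 2.15, |z| > 2 → outlier.
Every other value lies within [-38.03, 102.81].

103.6, 103.7, 108.2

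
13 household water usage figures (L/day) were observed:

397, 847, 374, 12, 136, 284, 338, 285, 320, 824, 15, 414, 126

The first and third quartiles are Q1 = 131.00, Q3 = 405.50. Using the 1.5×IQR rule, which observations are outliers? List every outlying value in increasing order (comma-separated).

IQR = Q3 − Q1 = 405.50 − 131.00 = 274.50.
Lower fence = Q1 − 1.5·IQR = 131.00 − 411.75 = -280.75.
Upper fence = Q3 + 1.5·IQR = 405.50 + 411.75 = 817.25.
824 > 817.25 → outlier.
847 > 817.25 → outlier.
All remaining values lie within [-280.75, 817.25].

824, 847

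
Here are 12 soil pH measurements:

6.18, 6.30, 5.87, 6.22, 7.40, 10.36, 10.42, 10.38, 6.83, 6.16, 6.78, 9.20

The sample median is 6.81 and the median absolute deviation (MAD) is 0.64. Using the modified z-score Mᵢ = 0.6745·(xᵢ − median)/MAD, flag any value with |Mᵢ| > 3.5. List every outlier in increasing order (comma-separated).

|Mᵢ| > 3.5 ⇔ |xᵢ − 6.81| > 3.5·0.64/0.6745 = 3.32.
So outliers lie outside [3.49, 10.13].
10.36: M = 3.74 → outlier.
10.38: M = 3.76 → outlier.
10.42: M = 3.80 → outlier.

10.36, 10.38, 10.42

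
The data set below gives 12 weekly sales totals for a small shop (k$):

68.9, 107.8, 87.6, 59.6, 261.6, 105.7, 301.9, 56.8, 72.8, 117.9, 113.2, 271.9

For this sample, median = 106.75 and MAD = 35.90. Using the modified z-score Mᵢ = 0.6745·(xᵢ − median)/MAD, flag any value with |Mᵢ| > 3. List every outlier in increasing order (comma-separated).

|Mᵢ| > 3 ⇔ |xᵢ − 106.75| > 3·35.90/0.6745 = 159.67.
So outliers lie outside [-52.92, 266.42].
271.9: M = 3.10 → outlier.
301.9: M = 3.67 → outlier.

271.9, 301.9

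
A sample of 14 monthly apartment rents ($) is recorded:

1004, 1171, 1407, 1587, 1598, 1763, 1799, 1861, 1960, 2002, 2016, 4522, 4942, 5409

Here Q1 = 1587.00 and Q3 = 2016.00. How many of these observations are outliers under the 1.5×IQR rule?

3

IQR = 429.00; fences at 1587.00 − 643.50 = 943.50 and 2016.00 + 643.50 = 2659.50.
Outside the cutoffs: 4522, 4942, 5409.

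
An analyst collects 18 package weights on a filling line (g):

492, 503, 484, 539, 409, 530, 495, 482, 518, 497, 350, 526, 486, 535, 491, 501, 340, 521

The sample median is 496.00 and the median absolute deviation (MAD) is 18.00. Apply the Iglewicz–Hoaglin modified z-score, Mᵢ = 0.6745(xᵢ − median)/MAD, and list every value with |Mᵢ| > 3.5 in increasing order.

340, 350

|Mᵢ| > 3.5 ⇔ |xᵢ − 496.00| > 3.5·18.00/0.6745 = 93.40.
So outliers lie outside [402.60, 589.40].
340: M = -5.85 → outlier.
350: M = -5.47 → outlier.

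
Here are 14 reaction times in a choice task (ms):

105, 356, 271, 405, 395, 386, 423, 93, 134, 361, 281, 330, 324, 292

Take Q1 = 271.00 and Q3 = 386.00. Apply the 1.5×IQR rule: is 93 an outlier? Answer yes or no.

IQR = Q3 − Q1 = 386.00 − 271.00 = 115.00.
Lower fence = Q1 − 1.5·IQR = 271.00 − 172.50 = 98.50.
Upper fence = Q3 + 1.5·IQR = 386.00 + 172.50 = 558.50.
93 lies below the lower fence.

yes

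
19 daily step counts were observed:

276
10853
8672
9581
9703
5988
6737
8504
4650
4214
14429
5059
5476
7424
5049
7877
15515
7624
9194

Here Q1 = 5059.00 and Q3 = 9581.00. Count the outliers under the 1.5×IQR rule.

IQR = 4522.00; fences at 5059.00 − 6783.00 = -1724.00 and 9581.00 + 6783.00 = 16364.00.
Every value lies within the cutoffs.

0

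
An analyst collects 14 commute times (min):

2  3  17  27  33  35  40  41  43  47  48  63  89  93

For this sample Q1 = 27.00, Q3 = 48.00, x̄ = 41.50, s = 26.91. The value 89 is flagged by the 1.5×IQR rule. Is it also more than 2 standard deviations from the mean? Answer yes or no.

z = (89 − 41.50) / 26.91 = 1.77.
|z| = 1.77 ≤ 2.

no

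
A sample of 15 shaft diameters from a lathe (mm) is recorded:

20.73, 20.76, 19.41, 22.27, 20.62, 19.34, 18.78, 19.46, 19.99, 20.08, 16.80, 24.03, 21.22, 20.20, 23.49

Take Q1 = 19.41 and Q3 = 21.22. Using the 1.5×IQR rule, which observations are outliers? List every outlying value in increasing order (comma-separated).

IQR = Q3 − Q1 = 21.22 − 19.41 = 1.81.
Lower fence = Q1 − 1.5·IQR = 19.41 − 2.715 = 16.695.
Upper fence = Q3 + 1.5·IQR = 21.22 + 2.715 = 23.935.
24.03 > 23.935 → outlier.
All remaining values lie within [16.695, 23.935].

24.03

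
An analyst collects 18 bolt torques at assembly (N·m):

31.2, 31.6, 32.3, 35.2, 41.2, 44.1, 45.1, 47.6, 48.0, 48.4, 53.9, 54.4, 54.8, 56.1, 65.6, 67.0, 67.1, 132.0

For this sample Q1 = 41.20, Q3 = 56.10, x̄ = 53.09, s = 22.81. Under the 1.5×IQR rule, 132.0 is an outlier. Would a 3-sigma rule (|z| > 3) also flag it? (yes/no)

z = (132.0 − 53.09) / 22.81 = 3.46.
|z| = 3.46 > 3.

yes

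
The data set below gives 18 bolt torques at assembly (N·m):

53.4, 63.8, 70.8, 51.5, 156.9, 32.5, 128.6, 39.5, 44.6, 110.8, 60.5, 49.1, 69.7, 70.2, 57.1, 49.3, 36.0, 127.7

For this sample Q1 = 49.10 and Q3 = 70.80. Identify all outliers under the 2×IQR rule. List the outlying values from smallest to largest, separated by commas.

127.7, 128.6, 156.9

IQR = Q3 − Q1 = 70.80 − 49.10 = 21.70.
Lower fence = Q1 − 2·IQR = 49.10 − 43.40 = 5.70.
Upper fence = Q3 + 2·IQR = 70.80 + 43.40 = 114.20.
127.7 > 114.20 → outlier.
128.6 > 114.20 → outlier.
156.9 > 114.20 → outlier.
All remaining values lie within [5.70, 114.20].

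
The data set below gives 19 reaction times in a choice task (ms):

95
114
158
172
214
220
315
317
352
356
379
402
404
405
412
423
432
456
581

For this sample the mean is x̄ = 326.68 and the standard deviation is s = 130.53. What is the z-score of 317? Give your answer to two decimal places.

-0.07

z = (317 − 326.68) / 130.53 = -0.07.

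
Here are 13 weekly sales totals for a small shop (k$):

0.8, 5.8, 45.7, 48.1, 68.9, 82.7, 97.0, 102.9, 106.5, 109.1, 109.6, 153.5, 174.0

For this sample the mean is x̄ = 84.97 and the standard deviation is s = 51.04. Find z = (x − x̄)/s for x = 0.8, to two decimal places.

-1.65

z = (0.8 − 84.97) / 51.04 = -1.65.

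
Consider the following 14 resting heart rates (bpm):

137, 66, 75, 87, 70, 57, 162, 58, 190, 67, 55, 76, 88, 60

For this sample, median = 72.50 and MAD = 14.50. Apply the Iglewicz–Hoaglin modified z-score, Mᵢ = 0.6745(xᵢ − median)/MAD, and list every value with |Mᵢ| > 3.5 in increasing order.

162, 190

|Mᵢ| > 3.5 ⇔ |xᵢ − 72.50| > 3.5·14.50/0.6745 = 75.24.
So outliers lie outside [-2.74, 147.74].
162: M = 4.16 → outlier.
190: M = 5.47 → outlier.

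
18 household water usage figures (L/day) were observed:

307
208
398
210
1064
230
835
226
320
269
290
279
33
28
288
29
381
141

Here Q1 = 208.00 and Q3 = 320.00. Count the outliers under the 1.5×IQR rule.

IQR = 112.00; fences at 208.00 − 168.00 = 40.00 and 320.00 + 168.00 = 488.00.
Outside the cutoffs: 28, 29, 33, 835, 1064.

5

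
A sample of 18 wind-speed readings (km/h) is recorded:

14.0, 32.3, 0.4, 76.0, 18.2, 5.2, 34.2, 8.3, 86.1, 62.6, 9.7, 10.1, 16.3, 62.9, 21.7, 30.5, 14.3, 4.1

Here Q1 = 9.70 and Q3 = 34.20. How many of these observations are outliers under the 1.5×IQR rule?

2

IQR = 24.50; fences at 9.70 − 36.75 = -27.05 and 34.20 + 36.75 = 70.95.
Outside the cutoffs: 76.0, 86.1.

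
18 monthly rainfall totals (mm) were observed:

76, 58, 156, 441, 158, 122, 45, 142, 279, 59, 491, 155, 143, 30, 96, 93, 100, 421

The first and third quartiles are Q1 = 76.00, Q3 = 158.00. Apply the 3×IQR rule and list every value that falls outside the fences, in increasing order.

421, 441, 491

IQR = Q3 − Q1 = 158.00 − 76.00 = 82.00.
Lower fence = Q1 − 3·IQR = 76.00 − 246.00 = -170.00.
Upper fence = Q3 + 3·IQR = 158.00 + 246.00 = 404.00.
421 > 404.00 → outlier.
441 > 404.00 → outlier.
491 > 404.00 → outlier.
All remaining values lie within [-170.00, 404.00].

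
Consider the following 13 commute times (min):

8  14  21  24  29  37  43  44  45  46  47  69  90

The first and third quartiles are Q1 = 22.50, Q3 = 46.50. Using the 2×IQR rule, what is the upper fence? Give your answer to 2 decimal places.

94.50

IQR = Q3 − Q1 = 46.50 − 22.50 = 24.00.
Lower fence = Q1 − 2·IQR = 22.50 − 48.00 = -25.50.
Upper fence = Q3 + 2·IQR = 46.50 + 48.00 = 94.50.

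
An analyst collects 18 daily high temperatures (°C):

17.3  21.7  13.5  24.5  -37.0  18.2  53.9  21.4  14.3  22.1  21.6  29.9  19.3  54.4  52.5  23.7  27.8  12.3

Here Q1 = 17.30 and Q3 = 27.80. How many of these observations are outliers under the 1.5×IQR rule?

4

IQR = 10.50; fences at 17.30 − 15.75 = 1.55 and 27.80 + 15.75 = 43.55.
Outside the cutoffs: -37.0, 52.5, 53.9, 54.4.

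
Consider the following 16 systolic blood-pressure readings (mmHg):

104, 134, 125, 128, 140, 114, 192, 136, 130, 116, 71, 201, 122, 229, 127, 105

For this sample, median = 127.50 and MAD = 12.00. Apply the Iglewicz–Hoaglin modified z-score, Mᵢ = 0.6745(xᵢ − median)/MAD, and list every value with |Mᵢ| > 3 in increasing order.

|Mᵢ| > 3 ⇔ |xᵢ − 127.50| > 3·12.00/0.6745 = 53.37.
So outliers lie outside [74.13, 180.87].
71: M = -3.18 → outlier.
192: M = 3.63 → outlier.
201: M = 4.13 → outlier.
229: M = 5.71 → outlier.

71, 192, 201, 229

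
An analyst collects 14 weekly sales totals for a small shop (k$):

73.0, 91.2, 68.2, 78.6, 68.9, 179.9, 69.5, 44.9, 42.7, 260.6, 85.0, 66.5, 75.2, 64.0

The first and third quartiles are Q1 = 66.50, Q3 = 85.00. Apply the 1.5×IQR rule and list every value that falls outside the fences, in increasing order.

179.9, 260.6

IQR = Q3 − Q1 = 85.00 − 66.50 = 18.50.
Lower fence = Q1 − 1.5·IQR = 66.50 − 27.75 = 38.75.
Upper fence = Q3 + 1.5·IQR = 85.00 + 27.75 = 112.75.
179.9 > 112.75 → outlier.
260.6 > 112.75 → outlier.
All remaining values lie within [38.75, 112.75].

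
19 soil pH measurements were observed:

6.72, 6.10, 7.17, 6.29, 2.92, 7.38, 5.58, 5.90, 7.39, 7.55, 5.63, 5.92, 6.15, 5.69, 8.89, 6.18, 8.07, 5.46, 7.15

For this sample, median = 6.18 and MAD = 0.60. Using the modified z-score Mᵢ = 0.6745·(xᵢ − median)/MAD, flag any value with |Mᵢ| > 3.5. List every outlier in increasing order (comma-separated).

|Mᵢ| > 3.5 ⇔ |xᵢ − 6.18| > 3.5·0.60/0.6745 = 3.11.
So outliers lie outside [3.07, 9.29].
2.92: M = -3.66 → outlier.

2.92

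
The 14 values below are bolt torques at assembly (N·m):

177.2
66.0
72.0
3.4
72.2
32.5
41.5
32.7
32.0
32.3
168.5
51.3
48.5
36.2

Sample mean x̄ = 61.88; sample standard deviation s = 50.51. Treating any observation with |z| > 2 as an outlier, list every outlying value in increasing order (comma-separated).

Cutoffs at x̄ ± 2s: 61.88 ± 2·50.51 = [-39.14, 162.90].
168.5: z = 2.11, |z| > 2 → outlier.
177.2: z = 2.28, |z| > 2 → outlier.
Every other value lies within [-39.14, 162.90].

168.5, 177.2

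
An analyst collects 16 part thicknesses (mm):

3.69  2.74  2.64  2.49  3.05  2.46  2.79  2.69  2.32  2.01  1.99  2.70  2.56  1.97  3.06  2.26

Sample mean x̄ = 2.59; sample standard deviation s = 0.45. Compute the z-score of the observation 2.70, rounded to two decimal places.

0.24

z = (2.70 − 2.59) / 0.45 = 0.24.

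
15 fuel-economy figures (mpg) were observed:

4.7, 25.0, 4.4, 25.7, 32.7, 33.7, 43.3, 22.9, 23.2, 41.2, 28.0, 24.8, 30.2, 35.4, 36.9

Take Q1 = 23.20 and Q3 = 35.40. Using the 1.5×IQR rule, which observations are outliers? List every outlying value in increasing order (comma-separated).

IQR = Q3 − Q1 = 35.40 − 23.20 = 12.20.
Lower fence = Q1 − 1.5·IQR = 23.20 − 18.30 = 4.90.
Upper fence = Q3 + 1.5·IQR = 35.40 + 18.30 = 53.70.
4.4 < 4.90 → outlier.
4.7 < 4.90 → outlier.
All remaining values lie within [4.90, 53.70].

4.4, 4.7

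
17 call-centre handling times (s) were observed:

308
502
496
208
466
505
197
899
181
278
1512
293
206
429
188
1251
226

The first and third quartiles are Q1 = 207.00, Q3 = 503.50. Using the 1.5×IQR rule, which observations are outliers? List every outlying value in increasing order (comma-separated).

1251, 1512

IQR = Q3 − Q1 = 503.50 − 207.00 = 296.50.
Lower fence = Q1 − 1.5·IQR = 207.00 − 444.75 = -237.75.
Upper fence = Q3 + 1.5·IQR = 503.50 + 444.75 = 948.25.
1251 > 948.25 → outlier.
1512 > 948.25 → outlier.
All remaining values lie within [-237.75, 948.25].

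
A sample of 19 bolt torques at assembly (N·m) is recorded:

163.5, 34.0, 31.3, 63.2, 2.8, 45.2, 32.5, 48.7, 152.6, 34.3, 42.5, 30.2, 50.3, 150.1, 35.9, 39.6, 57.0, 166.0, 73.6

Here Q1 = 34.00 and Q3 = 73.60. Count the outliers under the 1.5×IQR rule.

4

IQR = 39.60; fences at 34.00 − 59.40 = -25.40 and 73.60 + 59.40 = 133.00.
Outside the cutoffs: 150.1, 152.6, 163.5, 166.0.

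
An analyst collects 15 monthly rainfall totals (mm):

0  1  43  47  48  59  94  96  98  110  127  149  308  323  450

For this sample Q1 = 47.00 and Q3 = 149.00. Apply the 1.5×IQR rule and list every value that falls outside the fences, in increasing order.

IQR = Q3 − Q1 = 149.00 − 47.00 = 102.00.
Lower fence = Q1 − 1.5·IQR = 47.00 − 153.00 = -106.00.
Upper fence = Q3 + 1.5·IQR = 149.00 + 153.00 = 302.00.
308 > 302.00 → outlier.
323 > 302.00 → outlier.
450 > 302.00 → outlier.
All remaining values lie within [-106.00, 302.00].

308, 323, 450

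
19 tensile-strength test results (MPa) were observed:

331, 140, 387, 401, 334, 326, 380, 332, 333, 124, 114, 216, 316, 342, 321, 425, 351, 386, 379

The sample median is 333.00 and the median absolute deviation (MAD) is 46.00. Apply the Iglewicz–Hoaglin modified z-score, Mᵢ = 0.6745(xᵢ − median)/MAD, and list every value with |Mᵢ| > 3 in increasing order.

114, 124

|Mᵢ| > 3 ⇔ |xᵢ − 333.00| > 3·46.00/0.6745 = 204.60.
So outliers lie outside [128.40, 537.60].
114: M = -3.21 → outlier.
124: M = -3.06 → outlier.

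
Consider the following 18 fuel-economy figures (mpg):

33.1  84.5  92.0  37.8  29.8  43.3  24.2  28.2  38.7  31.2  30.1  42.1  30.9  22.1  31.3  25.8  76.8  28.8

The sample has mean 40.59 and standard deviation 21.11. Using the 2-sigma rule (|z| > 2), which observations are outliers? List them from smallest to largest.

Cutoffs at x̄ ± 2s: 40.59 ± 2·21.11 = [-1.63, 82.81].
84.5: z = 2.08, |z| > 2 → outlier.
92.0: z = 2.44, |z| > 2 → outlier.
Every other value lies within [-1.63, 82.81].

84.5, 92.0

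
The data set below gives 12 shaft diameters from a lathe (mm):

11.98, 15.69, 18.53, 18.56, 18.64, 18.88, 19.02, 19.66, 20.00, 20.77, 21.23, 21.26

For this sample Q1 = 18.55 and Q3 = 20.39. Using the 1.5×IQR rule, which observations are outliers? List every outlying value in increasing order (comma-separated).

11.98, 15.69

IQR = Q3 − Q1 = 20.39 − 18.55 = 1.84.
Lower fence = Q1 − 1.5·IQR = 18.55 − 2.76 = 15.79.
Upper fence = Q3 + 1.5·IQR = 20.39 + 2.76 = 23.15.
11.98 < 15.79 → outlier.
15.69 < 15.79 → outlier.
All remaining values lie within [15.79, 23.15].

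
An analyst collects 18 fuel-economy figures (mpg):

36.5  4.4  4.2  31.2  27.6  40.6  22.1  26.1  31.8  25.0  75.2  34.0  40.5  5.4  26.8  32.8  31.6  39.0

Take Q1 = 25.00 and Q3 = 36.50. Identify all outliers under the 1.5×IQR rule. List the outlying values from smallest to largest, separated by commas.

4.2, 4.4, 5.4, 75.2

IQR = Q3 − Q1 = 36.50 − 25.00 = 11.50.
Lower fence = Q1 − 1.5·IQR = 25.00 − 17.25 = 7.75.
Upper fence = Q3 + 1.5·IQR = 36.50 + 17.25 = 53.75.
4.2 < 7.75 → outlier.
4.4 < 7.75 → outlier.
5.4 < 7.75 → outlier.
75.2 > 53.75 → outlier.
All remaining values lie within [7.75, 53.75].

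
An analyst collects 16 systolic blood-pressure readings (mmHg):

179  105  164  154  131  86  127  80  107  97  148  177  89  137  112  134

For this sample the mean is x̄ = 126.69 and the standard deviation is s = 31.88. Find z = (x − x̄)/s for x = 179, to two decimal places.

z = (179 − 126.69) / 31.88 = 1.64.

1.64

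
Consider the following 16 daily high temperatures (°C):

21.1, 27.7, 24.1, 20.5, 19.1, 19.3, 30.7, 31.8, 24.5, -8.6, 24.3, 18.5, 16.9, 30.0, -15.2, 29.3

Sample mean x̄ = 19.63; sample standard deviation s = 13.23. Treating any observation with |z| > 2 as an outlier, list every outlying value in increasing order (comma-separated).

Cutoffs at x̄ ± 2s: 19.63 ± 2·13.23 = [-6.83, 46.09].
-15.2: z = -2.63, |z| > 2 → outlier.
-8.6: z = -2.13, |z| > 2 → outlier.
Every other value lies within [-6.83, 46.09].

-15.2, -8.6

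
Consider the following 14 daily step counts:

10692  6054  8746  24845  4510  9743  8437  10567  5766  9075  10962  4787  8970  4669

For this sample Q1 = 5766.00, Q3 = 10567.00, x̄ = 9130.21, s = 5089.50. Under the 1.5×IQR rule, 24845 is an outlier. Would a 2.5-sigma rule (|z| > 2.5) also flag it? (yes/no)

yes

z = (24845 − 9130.21) / 5089.50 = 3.09.
|z| = 3.09 > 2.5.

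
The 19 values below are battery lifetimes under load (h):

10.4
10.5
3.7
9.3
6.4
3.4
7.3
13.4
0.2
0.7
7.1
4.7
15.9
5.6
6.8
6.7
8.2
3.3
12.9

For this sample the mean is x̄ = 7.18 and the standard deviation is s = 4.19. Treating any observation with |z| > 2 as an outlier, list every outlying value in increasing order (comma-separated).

15.9

Cutoffs at x̄ ± 2s: 7.18 ± 2·4.19 = [-1.20, 15.56].
15.9: z = 2.08, |z| > 2 → outlier.
Every other value lies within [-1.20, 15.56].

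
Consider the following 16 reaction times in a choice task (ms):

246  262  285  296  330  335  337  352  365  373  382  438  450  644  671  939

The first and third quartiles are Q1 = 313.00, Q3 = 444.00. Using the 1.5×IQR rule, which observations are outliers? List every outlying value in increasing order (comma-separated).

644, 671, 939

IQR = Q3 − Q1 = 444.00 − 313.00 = 131.00.
Lower fence = Q1 − 1.5·IQR = 313.00 − 196.50 = 116.50.
Upper fence = Q3 + 1.5·IQR = 444.00 + 196.50 = 640.50.
644 > 640.50 → outlier.
671 > 640.50 → outlier.
939 > 640.50 → outlier.
All remaining values lie within [116.50, 640.50].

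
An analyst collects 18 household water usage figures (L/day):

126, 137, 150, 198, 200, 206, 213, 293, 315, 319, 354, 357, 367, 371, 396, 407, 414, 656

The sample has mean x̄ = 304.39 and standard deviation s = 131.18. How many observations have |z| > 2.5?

Cutoffs: x̄ ± 2.5s = [-23.56, 632.34].
Outside the cutoffs: 656.

1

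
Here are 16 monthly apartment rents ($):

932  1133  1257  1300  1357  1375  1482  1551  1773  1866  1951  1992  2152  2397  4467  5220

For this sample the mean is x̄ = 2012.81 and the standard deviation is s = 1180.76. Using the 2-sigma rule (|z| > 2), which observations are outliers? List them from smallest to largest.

4467, 5220

Cutoffs at x̄ ± 2s: 2012.81 ± 2·1180.76 = [-348.71, 4374.33].
4467: z = 2.08, |z| > 2 → outlier.
5220: z = 2.72, |z| > 2 → outlier.
Every other value lies within [-348.71, 4374.33].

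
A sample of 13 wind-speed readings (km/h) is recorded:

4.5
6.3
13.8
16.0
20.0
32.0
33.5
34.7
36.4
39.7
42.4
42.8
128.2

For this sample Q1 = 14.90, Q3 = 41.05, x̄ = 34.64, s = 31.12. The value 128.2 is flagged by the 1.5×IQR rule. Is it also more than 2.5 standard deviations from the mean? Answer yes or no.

yes

z = (128.2 − 34.64) / 31.12 = 3.01.
|z| = 3.01 > 2.5.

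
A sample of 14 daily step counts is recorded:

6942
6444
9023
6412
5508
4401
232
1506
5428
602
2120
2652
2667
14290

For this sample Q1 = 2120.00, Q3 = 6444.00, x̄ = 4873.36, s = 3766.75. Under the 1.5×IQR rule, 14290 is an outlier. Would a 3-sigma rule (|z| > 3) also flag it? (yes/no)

no

z = (14290 − 4873.36) / 3766.75 = 2.50.
|z| = 2.50 ≤ 3.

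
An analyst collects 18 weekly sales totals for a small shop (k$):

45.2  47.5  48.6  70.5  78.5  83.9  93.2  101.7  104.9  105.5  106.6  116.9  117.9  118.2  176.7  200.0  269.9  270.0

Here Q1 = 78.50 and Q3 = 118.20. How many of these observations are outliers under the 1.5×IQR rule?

IQR = 39.70; fences at 78.50 − 59.55 = 18.95 and 118.20 + 59.55 = 177.75.
Outside the cutoffs: 200.0, 269.9, 270.0.

3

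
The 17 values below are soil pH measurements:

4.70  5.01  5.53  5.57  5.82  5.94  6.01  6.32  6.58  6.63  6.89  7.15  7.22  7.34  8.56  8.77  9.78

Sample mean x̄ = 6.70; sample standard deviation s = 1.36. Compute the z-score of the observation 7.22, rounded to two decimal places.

z = (7.22 − 6.70) / 1.36 = 0.38.

0.38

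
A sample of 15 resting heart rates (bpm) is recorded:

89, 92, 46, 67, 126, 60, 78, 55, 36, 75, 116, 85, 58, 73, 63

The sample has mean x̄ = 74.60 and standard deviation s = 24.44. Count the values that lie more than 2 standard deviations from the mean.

Cutoffs: x̄ ± 2s = [25.72, 123.48].
Outside the cutoffs: 126.

1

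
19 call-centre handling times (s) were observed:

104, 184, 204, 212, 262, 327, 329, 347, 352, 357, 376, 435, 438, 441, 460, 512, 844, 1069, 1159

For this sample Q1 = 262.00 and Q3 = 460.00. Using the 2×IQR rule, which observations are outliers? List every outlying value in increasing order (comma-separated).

1069, 1159

IQR = Q3 − Q1 = 460.00 − 262.00 = 198.00.
Lower fence = Q1 − 2·IQR = 262.00 − 396.00 = -134.00.
Upper fence = Q3 + 2·IQR = 460.00 + 396.00 = 856.00.
1069 > 856.00 → outlier.
1159 > 856.00 → outlier.
All remaining values lie within [-134.00, 856.00].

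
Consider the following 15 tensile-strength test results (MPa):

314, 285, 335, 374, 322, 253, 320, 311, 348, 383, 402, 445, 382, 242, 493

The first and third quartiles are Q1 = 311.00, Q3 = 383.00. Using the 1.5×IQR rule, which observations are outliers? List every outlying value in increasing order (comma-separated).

493

IQR = Q3 − Q1 = 383.00 − 311.00 = 72.00.
Lower fence = Q1 − 1.5·IQR = 311.00 − 108.00 = 203.00.
Upper fence = Q3 + 1.5·IQR = 383.00 + 108.00 = 491.00.
493 > 491.00 → outlier.
All remaining values lie within [203.00, 491.00].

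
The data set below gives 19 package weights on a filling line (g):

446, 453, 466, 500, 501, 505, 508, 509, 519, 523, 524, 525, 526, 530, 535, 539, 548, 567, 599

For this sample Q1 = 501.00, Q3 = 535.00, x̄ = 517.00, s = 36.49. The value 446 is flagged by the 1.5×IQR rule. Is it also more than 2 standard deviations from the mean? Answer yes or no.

z = (446 − 517.00) / 36.49 = -1.95.
|z| = 1.95 ≤ 2.

no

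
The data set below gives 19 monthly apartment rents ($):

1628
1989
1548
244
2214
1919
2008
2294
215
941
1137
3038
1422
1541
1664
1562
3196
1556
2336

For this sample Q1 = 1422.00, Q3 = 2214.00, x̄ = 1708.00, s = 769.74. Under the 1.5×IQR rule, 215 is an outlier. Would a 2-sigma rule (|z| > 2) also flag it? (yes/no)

no

z = (215 − 1708.00) / 769.74 = -1.94.
|z| = 1.94 ≤ 2.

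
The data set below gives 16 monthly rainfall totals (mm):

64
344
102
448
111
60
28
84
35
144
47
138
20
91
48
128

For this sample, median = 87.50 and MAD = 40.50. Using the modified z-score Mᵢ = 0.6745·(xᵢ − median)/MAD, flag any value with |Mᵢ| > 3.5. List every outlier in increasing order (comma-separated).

344, 448

|Mᵢ| > 3.5 ⇔ |xᵢ − 87.50| > 3.5·40.50/0.6745 = 210.16.
So outliers lie outside [-122.66, 297.66].
344: M = 4.27 → outlier.
448: M = 6.00 → outlier.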